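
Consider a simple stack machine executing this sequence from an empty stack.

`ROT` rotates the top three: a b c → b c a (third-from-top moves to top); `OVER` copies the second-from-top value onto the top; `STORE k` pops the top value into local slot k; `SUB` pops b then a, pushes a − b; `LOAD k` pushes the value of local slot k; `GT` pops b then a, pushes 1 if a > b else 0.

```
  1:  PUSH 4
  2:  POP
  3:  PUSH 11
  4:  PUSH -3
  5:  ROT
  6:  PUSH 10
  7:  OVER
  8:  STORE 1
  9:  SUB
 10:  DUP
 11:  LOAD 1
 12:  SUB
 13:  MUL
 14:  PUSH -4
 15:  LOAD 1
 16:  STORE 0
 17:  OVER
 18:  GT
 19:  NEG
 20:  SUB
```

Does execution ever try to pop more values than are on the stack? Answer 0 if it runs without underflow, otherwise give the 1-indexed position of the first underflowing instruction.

PUSH 4  → [4]
POP     → []
PUSH 11 → [11]
PUSH -3 → [11, -3]
ROT  — needs 3 operands, stack has 2 → underflow

5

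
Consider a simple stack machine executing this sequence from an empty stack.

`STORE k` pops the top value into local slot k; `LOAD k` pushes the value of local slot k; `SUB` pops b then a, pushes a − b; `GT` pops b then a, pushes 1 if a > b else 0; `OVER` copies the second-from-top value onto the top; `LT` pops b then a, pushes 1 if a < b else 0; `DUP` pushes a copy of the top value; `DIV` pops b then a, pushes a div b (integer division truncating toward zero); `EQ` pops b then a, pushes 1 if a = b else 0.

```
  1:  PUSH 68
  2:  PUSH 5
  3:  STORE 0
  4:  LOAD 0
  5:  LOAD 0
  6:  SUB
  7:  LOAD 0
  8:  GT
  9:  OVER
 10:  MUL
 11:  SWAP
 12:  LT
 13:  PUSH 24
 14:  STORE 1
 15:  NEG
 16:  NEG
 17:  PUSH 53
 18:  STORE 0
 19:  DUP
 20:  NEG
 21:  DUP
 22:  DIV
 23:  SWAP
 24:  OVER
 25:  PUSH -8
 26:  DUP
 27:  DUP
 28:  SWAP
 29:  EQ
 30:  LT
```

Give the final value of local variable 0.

53

PUSH 68 : [68]
PUSH 5  : [68, 5]
STORE 0 : [68]
LOAD 0  : [68, 5]
LOAD 0  : [68, 5, 5]
SUB     : [68, 0]
LOAD 0  : [68, 0, 5]
GT      : [68, 0]
OVER    : [68, 0, 68]
MUL     : [68, 0]
SWAP    : [0, 68]
LT      : [1]
PUSH 24 : [1, 24]
STORE 1 : [1]
NEG     : [-1]
NEG     : [1]
PUSH 53 : [1, 53]
STORE 0 : [1]
DUP     : [1, 1]
NEG     : [1, -1]
DUP     : [1, -1, -1]
DIV     : [1, 1]
SWAP    : [1, 1]
OVER    : [1, 1, 1]
PUSH -8 : [1, 1, 1, -8]
DUP     : [1, 1, 1, -8, -8]
DUP     : [1, 1, 1, -8, -8, -8]
SWAP    : [1, 1, 1, -8, -8, -8]
EQ      : [1, 1, 1, -8, 1]
LT      : [1, 1, 1, 1]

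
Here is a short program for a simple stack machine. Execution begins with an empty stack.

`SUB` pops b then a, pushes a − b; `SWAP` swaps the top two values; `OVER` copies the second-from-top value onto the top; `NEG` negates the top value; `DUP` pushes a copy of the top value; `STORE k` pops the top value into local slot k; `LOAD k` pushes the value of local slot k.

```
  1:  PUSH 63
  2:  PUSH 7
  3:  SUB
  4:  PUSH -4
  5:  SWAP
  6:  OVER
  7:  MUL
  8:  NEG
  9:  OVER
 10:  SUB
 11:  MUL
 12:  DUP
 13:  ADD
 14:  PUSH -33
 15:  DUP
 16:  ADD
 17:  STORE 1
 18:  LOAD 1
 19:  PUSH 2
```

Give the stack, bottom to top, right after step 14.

[-1824, -33]

PUSH 63  : 63
PUSH 7   : 63 7
SUB      : 56
PUSH -4  : 56 -4
SWAP     : -4 56
OVER     : -4 56 -4
MUL      : -4 -224
NEG      : -4 224
OVER     : -4 224 -4
SUB      : -4 228
MUL      : -912
DUP      : -912 -912
ADD      : -1824
PUSH -33 : -1824 -33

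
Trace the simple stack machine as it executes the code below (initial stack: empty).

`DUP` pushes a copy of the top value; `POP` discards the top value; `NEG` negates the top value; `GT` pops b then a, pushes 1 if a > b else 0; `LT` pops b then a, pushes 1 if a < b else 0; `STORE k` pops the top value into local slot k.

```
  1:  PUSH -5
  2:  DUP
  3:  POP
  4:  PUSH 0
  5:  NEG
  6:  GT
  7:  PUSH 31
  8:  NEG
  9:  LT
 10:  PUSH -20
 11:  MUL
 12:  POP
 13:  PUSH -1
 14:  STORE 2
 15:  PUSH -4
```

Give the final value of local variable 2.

PUSH -5  → [-5]
DUP      → [-5, -5]
POP      → [-5]
PUSH 0   → [-5, 0]
NEG      → [-5, 0]
GT       → [0]
PUSH 31  → [0, 31]
NEG      → [0, -31]
LT       → [0]
PUSH -20 → [0, -20]
MUL      → [0]
POP      → []
PUSH -1  → [-1]
STORE 2  → []
PUSH -4  → [-4]

-1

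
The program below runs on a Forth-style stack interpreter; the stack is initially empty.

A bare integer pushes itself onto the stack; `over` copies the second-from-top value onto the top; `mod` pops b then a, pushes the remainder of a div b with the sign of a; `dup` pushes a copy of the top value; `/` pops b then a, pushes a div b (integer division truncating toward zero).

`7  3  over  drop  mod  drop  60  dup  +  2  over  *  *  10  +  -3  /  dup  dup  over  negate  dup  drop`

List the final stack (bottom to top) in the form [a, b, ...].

7      → [7]
3      → [7, 3]
over   → [7, 3, 7]
drop   → [7, 3]
mod    → [1]
drop   → []
60     → [60]
dup    → [60, 60]
+      → [120]
2      → [120, 2]
over   → [120, 2, 120]
*      → [120, 240]
*      → [28800]
10     → [28800, 10]
+      → [28810]
-3     → [28810, -3]
/      → [-9603]
dup    → [-9603, -9603]
dup    → [-9603, -9603, -9603]
over   → [-9603, -9603, -9603, -9603]
negate → [-9603, -9603, -9603, 9603]
dup    → [-9603, -9603, -9603, 9603, 9603]
drop   → [-9603, -9603, -9603, 9603]

[-9603, -9603, -9603, 9603]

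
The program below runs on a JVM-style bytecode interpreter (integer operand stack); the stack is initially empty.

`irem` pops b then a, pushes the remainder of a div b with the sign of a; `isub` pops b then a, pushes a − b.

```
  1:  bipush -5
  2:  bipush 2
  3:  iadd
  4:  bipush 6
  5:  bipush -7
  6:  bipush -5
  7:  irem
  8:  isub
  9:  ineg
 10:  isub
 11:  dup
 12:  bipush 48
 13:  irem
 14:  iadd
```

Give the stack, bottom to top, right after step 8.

[-3, 8]

bipush -5  -5
bipush 2   -5 2
iadd       -3
bipush 6   -3 6
bipush -7  -3 6 -7
bipush -5  -3 6 -7 -5
irem       -3 6 -2
isub       -3 8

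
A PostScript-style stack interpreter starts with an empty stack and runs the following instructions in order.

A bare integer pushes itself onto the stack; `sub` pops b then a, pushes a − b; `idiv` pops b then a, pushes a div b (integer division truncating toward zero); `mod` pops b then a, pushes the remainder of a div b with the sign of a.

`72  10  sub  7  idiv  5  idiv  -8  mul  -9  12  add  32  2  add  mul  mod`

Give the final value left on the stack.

-8

72    72
10    72 10
sub   62
7     62 7
idiv  8
5     8 5
idiv  1
-8    1 -8
mul   -8
-9    -8 -9
12    -8 -9 12
add   -8 3
32    -8 3 32
2     -8 3 32 2
add   -8 3 34
mul   -8 102
mod   -8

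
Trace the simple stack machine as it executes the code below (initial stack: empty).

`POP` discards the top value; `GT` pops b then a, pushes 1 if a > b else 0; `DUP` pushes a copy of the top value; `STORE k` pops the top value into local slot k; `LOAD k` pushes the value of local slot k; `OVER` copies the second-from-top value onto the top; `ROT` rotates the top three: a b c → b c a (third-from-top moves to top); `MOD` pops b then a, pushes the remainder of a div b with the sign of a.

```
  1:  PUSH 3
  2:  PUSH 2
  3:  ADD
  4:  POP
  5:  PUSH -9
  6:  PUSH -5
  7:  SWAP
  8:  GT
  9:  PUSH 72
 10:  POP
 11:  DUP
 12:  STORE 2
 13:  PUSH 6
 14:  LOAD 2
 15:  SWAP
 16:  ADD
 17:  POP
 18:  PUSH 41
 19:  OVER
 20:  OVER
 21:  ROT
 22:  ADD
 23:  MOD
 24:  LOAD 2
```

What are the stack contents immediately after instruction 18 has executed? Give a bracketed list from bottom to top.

[1, 41]

PUSH 3  -> 3
PUSH 2  -> 3 2
ADD     -> 5
POP     -> (empty)
PUSH -9 -> -9
PUSH -5 -> -9 -5
SWAP    -> -5 -9
GT      -> 1
PUSH 72 -> 1 72
POP     -> 1
DUP     -> 1 1
STORE 2 -> 1
PUSH 6  -> 1 6
LOAD 2  -> 1 6 1
SWAP    -> 1 1 6
ADD     -> 1 7
POP     -> 1
PUSH 41 -> 1 41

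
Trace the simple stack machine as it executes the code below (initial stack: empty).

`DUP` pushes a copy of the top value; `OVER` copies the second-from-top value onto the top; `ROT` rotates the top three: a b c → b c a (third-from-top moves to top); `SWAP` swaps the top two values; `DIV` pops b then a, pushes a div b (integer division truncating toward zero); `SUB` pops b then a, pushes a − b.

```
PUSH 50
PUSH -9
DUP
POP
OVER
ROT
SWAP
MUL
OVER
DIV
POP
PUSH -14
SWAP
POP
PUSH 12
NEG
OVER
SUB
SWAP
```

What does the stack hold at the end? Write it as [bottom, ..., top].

PUSH 50  : 50
PUSH -9  : 50 -9
DUP      : 50 -9 -9
POP      : 50 -9
OVER     : 50 -9 50
ROT      : -9 50 50
SWAP     : -9 50 50
MUL      : -9 2500
OVER     : -9 2500 -9
DIV      : -9 -277
POP      : -9
PUSH -14 : -9 -14
SWAP     : -14 -9
POP      : -14
PUSH 12  : -14 12
NEG      : -14 -12
OVER     : -14 -12 -14
SUB      : -14 2
SWAP     : 2 -14

[2, -14]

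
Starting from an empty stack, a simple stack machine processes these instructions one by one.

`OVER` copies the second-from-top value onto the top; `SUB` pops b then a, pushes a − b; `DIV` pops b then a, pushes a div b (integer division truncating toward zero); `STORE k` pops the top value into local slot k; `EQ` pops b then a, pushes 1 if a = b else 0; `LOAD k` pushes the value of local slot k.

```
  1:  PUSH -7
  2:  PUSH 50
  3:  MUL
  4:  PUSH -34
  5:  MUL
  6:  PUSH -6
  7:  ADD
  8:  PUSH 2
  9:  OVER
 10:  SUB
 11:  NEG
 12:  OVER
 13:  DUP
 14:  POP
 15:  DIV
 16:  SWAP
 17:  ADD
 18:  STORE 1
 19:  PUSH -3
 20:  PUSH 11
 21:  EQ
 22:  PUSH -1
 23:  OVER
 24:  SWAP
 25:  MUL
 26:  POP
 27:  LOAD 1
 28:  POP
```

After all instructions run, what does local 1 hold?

11894

PUSH -7   [-7]
PUSH 50   [-7, 50]
MUL       [-350]
PUSH -34  [-350, -34]
MUL       [11900]
PUSH -6   [11900, -6]
ADD       [11894]
PUSH 2    [11894, 2]
OVER      [11894, 2, 11894]
SUB       [11894, -11892]
NEG       [11894, 11892]
OVER      [11894, 11892, 11894]
DUP       [11894, 11892, 11894, 11894]
POP       [11894, 11892, 11894]
DIV       [11894, 0]
SWAP      [0, 11894]
ADD       [11894]
STORE 1   []
PUSH -3   [-3]
PUSH 11   [-3, 11]
EQ        [0]
PUSH -1   [0, -1]
OVER      [0, -1, 0]
SWAP      [0, 0, -1]
MUL       [0, 0]
POP       [0]
LOAD 1    [0, 11894]
POP       [0]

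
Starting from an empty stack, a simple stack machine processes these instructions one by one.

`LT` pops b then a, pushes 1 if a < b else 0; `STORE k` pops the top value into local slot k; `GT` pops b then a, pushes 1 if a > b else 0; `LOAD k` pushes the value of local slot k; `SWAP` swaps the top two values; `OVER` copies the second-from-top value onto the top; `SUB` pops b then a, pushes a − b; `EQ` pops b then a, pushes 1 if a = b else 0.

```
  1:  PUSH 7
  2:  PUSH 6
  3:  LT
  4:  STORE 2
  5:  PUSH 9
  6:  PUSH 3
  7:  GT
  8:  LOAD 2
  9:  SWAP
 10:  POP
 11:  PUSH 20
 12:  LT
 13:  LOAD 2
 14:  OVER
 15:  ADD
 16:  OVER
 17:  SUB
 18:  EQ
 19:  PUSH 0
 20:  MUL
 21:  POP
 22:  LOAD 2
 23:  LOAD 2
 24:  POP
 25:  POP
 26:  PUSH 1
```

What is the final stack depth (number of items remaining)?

PUSH 7   [7]
PUSH 6   [7, 6]
LT       [0]
STORE 2  []
PUSH 9   [9]
PUSH 3   [9, 3]
GT       [1]
LOAD 2   [1, 0]
SWAP     [0, 1]
POP      [0]
PUSH 20  [0, 20]
LT       [1]
LOAD 2   [1, 0]
OVER     [1, 0, 1]
ADD      [1, 1]
OVER     [1, 1, 1]
SUB      [1, 0]
EQ       [0]
PUSH 0   [0, 0]
MUL      [0]
POP      []
LOAD 2   [0]
LOAD 2   [0, 0]
POP      [0]
POP      []
PUSH 1   [1]

1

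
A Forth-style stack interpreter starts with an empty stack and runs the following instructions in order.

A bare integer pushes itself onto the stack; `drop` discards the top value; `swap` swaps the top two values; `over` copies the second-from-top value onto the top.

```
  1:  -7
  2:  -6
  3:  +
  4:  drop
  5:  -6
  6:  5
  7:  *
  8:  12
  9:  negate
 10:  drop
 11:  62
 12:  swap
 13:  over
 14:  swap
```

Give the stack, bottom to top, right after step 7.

-7   → [-7]
-6   → [-7, -6]
+    → [-13]
drop → []
-6   → [-6]
5    → [-6, 5]
*    → [-30]

[-30]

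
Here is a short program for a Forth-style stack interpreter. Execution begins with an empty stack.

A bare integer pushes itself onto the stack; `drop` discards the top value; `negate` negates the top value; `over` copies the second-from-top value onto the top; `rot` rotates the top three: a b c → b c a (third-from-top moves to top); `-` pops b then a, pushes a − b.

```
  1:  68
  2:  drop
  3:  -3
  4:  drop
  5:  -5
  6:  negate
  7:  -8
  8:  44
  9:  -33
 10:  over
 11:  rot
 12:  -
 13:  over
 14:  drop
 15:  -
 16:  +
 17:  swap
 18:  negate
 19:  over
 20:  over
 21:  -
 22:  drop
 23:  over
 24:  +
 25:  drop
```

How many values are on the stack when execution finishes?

68      [68]
drop    []
-3      [-3]
drop    []
-5      [-5]
negate  [5]
-8      [5, -8]
44      [5, -8, 44]
-33     [5, -8, 44, -33]
over    [5, -8, 44, -33, 44]
rot     [5, -8, -33, 44, 44]
-       [5, -8, -33, 0]
over    [5, -8, -33, 0, -33]
drop    [5, -8, -33, 0]
-       [5, -8, -33]
+       [5, -41]
swap    [-41, 5]
negate  [-41, -5]
over    [-41, -5, -41]
over    [-41, -5, -41, -5]
-       [-41, -5, -36]
drop    [-41, -5]
over    [-41, -5, -41]
+       [-41, -46]
drop    [-41]

1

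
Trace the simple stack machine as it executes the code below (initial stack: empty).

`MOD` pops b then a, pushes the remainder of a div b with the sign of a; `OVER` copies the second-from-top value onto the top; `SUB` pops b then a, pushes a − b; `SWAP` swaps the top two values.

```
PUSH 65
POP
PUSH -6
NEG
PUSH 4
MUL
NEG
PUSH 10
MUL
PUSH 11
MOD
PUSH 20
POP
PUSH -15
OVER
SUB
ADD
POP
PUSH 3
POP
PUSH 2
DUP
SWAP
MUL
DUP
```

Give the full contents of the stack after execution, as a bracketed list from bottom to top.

PUSH 65  -> 65
POP      -> (empty)
PUSH -6  -> -6
NEG      -> 6
PUSH 4   -> 6 4
MUL      -> 24
NEG      -> -24
PUSH 10  -> -24 10
MUL      -> -240
PUSH 11  -> -240 11
MOD      -> -9
PUSH 20  -> -9 20
POP      -> -9
PUSH -15 -> -9 -15
OVER     -> -9 -15 -9
SUB      -> -9 -6
ADD      -> -15
POP      -> (empty)
PUSH 3   -> 3
POP      -> (empty)
PUSH 2   -> 2
DUP      -> 2 2
SWAP     -> 2 2
MUL      -> 4
DUP      -> 4 4

[4, 4]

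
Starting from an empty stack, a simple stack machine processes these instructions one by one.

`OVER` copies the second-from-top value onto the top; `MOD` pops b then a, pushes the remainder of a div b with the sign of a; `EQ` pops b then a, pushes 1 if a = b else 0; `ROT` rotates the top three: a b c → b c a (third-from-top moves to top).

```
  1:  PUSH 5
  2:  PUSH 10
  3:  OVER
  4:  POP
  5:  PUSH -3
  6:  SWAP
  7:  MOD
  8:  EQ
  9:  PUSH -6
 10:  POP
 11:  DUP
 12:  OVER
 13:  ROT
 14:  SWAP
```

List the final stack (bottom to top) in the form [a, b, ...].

[0, 0, 0]

PUSH 5  : 5
PUSH 10 : 5 10
OVER    : 5 10 5
POP     : 5 10
PUSH -3 : 5 10 -3
SWAP    : 5 -3 10
MOD     : 5 -3
EQ      : 0
PUSH -6 : 0 -6
POP     : 0
DUP     : 0 0
OVER    : 0 0 0
ROT     : 0 0 0
SWAP    : 0 0 0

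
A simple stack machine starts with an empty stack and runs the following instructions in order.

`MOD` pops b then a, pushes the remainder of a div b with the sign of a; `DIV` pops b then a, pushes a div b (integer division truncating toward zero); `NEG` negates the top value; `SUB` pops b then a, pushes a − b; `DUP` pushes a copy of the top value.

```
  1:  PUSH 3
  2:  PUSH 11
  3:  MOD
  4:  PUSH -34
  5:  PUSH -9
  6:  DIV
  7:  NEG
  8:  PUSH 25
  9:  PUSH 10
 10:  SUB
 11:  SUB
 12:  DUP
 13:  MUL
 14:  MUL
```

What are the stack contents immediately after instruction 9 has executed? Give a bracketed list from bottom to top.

[3, -3, 25, 10]

PUSH 3   → 3
PUSH 11  → 3 11
MOD      → 3
PUSH -34 → 3 -34
PUSH -9  → 3 -34 -9
DIV      → 3 3
NEG      → 3 -3
PUSH 25  → 3 -3 25
PUSH 10  → 3 -3 25 10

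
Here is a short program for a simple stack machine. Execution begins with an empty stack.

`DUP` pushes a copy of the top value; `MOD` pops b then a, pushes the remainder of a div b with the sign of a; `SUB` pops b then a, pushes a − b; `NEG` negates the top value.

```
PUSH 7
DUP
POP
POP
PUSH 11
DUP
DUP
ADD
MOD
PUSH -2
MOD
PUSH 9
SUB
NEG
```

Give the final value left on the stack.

8

PUSH 7  : 7
DUP     : 7 7
POP     : 7
POP     : (empty)
PUSH 11 : 11
DUP     : 11 11
DUP     : 11 11 11
ADD     : 11 22
MOD     : 11
PUSH -2 : 11 -2
MOD     : 1
PUSH 9  : 1 9
SUB     : -8
NEG     : 8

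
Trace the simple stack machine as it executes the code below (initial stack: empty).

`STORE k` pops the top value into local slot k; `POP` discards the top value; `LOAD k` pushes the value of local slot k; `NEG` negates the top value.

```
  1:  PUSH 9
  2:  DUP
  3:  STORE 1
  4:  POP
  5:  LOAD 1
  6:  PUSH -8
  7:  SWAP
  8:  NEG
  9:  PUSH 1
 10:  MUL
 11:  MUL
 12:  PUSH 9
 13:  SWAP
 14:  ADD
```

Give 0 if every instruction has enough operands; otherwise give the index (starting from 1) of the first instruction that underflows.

0

PUSH 9  → [9]
DUP     → [9, 9]
STORE 1 → [9]
POP     → []
LOAD 1  → [9]
PUSH -8 → [9, -8]
SWAP    → [-8, 9]
NEG     → [-8, -9]
PUSH 1  → [-8, -9, 1]
MUL     → [-8, -9]
MUL     → [72]
PUSH 9  → [72, 9]
SWAP    → [9, 72]
ADD     → [81]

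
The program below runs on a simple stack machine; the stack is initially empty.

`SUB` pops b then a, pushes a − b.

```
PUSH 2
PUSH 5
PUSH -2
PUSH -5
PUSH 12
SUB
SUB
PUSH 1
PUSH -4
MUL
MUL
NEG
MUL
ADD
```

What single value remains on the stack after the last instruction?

302

PUSH 2  -> [2]
PUSH 5  -> [2, 5]
PUSH -2 -> [2, 5, -2]
PUSH -5 -> [2, 5, -2, -5]
PUSH 12 -> [2, 5, -2, -5, 12]
SUB     -> [2, 5, -2, -17]
SUB     -> [2, 5, 15]
PUSH 1  -> [2, 5, 15, 1]
PUSH -4 -> [2, 5, 15, 1, -4]
MUL     -> [2, 5, 15, -4]
MUL     -> [2, 5, -60]
NEG     -> [2, 5, 60]
MUL     -> [2, 300]
ADD     -> [302]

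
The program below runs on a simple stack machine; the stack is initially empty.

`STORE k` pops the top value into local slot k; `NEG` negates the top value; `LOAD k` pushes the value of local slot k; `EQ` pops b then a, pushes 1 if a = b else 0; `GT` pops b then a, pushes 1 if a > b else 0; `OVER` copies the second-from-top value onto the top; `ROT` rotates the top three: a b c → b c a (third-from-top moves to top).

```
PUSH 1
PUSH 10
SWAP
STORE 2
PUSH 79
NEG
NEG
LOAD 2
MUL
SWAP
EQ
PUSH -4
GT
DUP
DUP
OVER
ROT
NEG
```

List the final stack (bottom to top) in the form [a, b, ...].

PUSH 1  : [1]
PUSH 10 : [1, 10]
SWAP    : [10, 1]
STORE 2 : [10]
PUSH 79 : [10, 79]
NEG     : [10, -79]
NEG     : [10, 79]
LOAD 2  : [10, 79, 1]
MUL     : [10, 79]
SWAP    : [79, 10]
EQ      : [0]
PUSH -4 : [0, -4]
GT      : [1]
DUP     : [1, 1]
DUP     : [1, 1, 1]
OVER    : [1, 1, 1, 1]
ROT     : [1, 1, 1, 1]
NEG     : [1, 1, 1, -1]

[1, 1, 1, -1]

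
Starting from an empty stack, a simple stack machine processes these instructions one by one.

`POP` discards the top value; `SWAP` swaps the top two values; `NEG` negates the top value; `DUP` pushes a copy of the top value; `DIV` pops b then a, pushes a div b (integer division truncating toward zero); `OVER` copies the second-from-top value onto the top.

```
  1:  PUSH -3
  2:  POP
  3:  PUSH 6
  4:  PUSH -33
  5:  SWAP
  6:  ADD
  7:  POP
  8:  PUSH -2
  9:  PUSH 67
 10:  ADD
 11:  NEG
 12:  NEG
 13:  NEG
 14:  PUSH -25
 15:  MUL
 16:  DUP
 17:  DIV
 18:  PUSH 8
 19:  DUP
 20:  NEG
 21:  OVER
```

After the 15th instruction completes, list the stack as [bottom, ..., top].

PUSH -3  : -3
POP      : (empty)
PUSH 6   : 6
PUSH -33 : 6 -33
SWAP     : -33 6
ADD      : -27
POP      : (empty)
PUSH -2  : -2
PUSH 67  : -2 67
ADD      : 65
NEG      : -65
NEG      : 65
NEG      : -65
PUSH -25 : -65 -25
MUL      : 1625

[1625]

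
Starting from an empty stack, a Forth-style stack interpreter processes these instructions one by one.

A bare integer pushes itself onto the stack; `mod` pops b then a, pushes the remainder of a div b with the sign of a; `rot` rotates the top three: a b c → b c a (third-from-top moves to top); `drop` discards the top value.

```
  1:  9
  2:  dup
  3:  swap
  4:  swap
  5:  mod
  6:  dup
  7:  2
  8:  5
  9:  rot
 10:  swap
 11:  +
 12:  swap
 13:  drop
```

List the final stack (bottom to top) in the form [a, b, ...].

9    → [9]
dup  → [9, 9]
swap → [9, 9]
swap → [9, 9]
mod  → [0]
dup  → [0, 0]
2    → [0, 0, 2]
5    → [0, 0, 2, 5]
rot  → [0, 2, 5, 0]
swap → [0, 2, 0, 5]
+    → [0, 2, 5]
swap → [0, 5, 2]
drop → [0, 5]

[0, 5]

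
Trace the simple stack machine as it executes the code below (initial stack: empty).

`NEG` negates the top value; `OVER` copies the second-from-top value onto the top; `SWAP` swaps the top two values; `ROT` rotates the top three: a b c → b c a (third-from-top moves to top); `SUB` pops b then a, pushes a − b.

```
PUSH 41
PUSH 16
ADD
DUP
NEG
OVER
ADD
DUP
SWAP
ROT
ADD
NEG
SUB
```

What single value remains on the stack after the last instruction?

PUSH 41  [41]
PUSH 16  [41, 16]
ADD      [57]
DUP      [57, 57]
NEG      [57, -57]
OVER     [57, -57, 57]
ADD      [57, 0]
DUP      [57, 0, 0]
SWAP     [57, 0, 0]
ROT      [0, 0, 57]
ADD      [0, 57]
NEG      [0, -57]
SUB      [57]

57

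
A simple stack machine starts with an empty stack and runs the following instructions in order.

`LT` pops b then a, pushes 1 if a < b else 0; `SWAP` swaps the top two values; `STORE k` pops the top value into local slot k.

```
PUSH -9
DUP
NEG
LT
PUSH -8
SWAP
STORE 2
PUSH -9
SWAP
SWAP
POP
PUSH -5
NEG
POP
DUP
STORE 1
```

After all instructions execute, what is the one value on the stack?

-8

PUSH -9  [-9]
DUP      [-9, -9]
NEG      [-9, 9]
LT       [1]
PUSH -8  [1, -8]
SWAP     [-8, 1]
STORE 2  [-8]
PUSH -9  [-8, -9]
SWAP     [-9, -8]
SWAP     [-8, -9]
POP      [-8]
PUSH -5  [-8, -5]
NEG      [-8, 5]
POP      [-8]
DUP      [-8, -8]
STORE 1  [-8]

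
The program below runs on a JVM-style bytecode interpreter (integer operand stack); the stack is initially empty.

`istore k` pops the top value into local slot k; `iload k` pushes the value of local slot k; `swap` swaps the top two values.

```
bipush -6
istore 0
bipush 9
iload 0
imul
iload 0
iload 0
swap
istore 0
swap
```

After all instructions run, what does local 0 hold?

bipush -6 → [-6]
istore 0  → []
bipush 9  → [9]
iload 0   → [9, -6]
imul      → [-54]
iload 0   → [-54, -6]
iload 0   → [-54, -6, -6]
swap      → [-54, -6, -6]
istore 0  → [-54, -6]
swap      → [-6, -54]

-6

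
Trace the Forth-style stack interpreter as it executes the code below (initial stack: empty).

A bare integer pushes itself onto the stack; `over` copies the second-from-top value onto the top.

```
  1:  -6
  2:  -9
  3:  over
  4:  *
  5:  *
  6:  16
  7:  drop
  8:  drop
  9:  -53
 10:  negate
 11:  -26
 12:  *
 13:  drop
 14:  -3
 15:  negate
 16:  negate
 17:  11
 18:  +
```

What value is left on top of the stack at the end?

-6     : [-6]
-9     : [-6, -9]
over   : [-6, -9, -6]
*      : [-6, 54]
*      : [-324]
16     : [-324, 16]
drop   : [-324]
drop   : []
-53    : [-53]
negate : [53]
-26    : [53, -26]
*      : [-1378]
drop   : []
-3     : [-3]
negate : [3]
negate : [-3]
11     : [-3, 11]
+      : [8]

8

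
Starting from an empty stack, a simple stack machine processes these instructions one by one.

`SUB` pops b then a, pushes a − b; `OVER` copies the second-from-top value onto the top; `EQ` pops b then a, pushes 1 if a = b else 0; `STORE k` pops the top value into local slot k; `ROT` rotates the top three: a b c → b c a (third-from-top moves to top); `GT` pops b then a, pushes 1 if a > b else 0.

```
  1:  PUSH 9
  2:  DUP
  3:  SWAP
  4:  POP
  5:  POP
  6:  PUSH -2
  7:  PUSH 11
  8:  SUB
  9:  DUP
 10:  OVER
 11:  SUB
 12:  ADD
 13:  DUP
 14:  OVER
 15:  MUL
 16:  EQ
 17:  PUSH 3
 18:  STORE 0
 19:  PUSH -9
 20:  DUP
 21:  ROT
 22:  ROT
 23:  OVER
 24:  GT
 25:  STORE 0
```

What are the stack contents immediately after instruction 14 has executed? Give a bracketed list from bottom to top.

PUSH 9  : 9
DUP     : 9 9
SWAP    : 9 9
POP     : 9
POP     : (empty)
PUSH -2 : -2
PUSH 11 : -2 11
SUB     : -13
DUP     : -13 -13
OVER    : -13 -13 -13
SUB     : -13 0
ADD     : -13
DUP     : -13 -13
OVER    : -13 -13 -13

[-13, -13, -13]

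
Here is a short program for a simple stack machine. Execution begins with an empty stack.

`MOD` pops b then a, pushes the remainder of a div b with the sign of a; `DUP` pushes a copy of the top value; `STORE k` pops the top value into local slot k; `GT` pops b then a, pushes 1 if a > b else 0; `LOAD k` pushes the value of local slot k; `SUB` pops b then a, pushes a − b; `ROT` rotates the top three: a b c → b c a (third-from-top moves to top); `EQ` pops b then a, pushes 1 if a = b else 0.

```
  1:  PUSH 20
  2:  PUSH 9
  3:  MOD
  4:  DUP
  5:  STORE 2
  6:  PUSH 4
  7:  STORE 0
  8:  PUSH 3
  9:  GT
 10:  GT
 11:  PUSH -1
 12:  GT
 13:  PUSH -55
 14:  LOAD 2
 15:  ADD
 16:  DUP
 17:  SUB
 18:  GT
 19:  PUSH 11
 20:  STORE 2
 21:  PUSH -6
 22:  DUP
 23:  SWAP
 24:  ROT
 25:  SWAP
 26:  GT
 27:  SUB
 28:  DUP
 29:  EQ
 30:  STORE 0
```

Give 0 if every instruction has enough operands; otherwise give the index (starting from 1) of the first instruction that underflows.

PUSH 20 → [20]
PUSH 9  → [20, 9]
MOD     → [2]
DUP     → [2, 2]
STORE 2 → [2]
PUSH 4  → [2, 4]
STORE 0 → [2]
PUSH 3  → [2, 3]
GT      → [0]
GT  — needs 2 operands, stack has 1 → underflow

10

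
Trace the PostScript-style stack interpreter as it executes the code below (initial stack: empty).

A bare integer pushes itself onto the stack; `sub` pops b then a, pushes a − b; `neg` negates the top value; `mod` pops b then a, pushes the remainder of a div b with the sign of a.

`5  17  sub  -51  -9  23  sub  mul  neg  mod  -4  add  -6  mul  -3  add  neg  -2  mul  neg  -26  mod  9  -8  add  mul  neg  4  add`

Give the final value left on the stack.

5   -> 5
17  -> 5 17
sub -> -12
-51 -> -12 -51
-9  -> -12 -51 -9
23  -> -12 -51 -9 23
sub -> -12 -51 -32
mul -> -12 1632
neg -> -12 -1632
mod -> -12
-4  -> -12 -4
add -> -16
-6  -> -16 -6
mul -> 96
-3  -> 96 -3
add -> 93
neg -> -93
-2  -> -93 -2
mul -> 186
neg -> -186
-26 -> -186 -26
mod -> -4
9   -> -4 9
-8  -> -4 9 -8
add -> -4 1
mul -> -4
neg -> 4
4   -> 4 4
add -> 8

8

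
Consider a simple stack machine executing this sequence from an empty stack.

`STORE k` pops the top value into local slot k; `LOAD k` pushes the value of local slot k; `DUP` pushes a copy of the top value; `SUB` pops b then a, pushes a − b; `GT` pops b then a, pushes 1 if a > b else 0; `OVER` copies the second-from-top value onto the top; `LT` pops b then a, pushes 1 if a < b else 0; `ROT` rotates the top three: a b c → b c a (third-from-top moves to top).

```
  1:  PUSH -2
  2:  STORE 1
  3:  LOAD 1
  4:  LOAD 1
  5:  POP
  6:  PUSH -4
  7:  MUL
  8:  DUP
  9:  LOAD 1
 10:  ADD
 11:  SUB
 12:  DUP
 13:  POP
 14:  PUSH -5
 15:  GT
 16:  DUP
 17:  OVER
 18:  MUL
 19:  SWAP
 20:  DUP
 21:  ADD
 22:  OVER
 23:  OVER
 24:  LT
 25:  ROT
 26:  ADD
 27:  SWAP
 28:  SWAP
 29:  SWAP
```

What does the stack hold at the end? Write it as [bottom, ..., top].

PUSH -2  [-2]
STORE 1  []
LOAD 1   [-2]
LOAD 1   [-2, -2]
POP      [-2]
PUSH -4  [-2, -4]
MUL      [8]
DUP      [8, 8]
LOAD 1   [8, 8, -2]
ADD      [8, 6]
SUB      [2]
DUP      [2, 2]
POP      [2]
PUSH -5  [2, -5]
GT       [1]
DUP      [1, 1]
OVER     [1, 1, 1]
MUL      [1, 1]
SWAP     [1, 1]
DUP      [1, 1, 1]
ADD      [1, 2]
OVER     [1, 2, 1]
OVER     [1, 2, 1, 2]
LT       [1, 2, 1]
ROT      [2, 1, 1]
ADD      [2, 2]
SWAP     [2, 2]
SWAP     [2, 2]
SWAP     [2, 2]

[2, 2]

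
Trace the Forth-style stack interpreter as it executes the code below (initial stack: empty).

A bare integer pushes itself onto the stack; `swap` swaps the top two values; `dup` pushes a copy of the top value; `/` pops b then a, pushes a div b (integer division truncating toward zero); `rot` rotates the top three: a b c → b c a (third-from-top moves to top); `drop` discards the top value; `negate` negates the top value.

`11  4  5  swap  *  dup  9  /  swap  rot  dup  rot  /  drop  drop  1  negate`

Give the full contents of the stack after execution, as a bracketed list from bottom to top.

11     : [11]
4      : [11, 4]
5      : [11, 4, 5]
swap   : [11, 5, 4]
*      : [11, 20]
dup    : [11, 20, 20]
9      : [11, 20, 20, 9]
/      : [11, 20, 2]
swap   : [11, 2, 20]
rot    : [2, 20, 11]
dup    : [2, 20, 11, 11]
rot    : [2, 11, 11, 20]
/      : [2, 11, 0]
drop   : [2, 11]
drop   : [2]
1      : [2, 1]
negate : [2, -1]

[2, -1]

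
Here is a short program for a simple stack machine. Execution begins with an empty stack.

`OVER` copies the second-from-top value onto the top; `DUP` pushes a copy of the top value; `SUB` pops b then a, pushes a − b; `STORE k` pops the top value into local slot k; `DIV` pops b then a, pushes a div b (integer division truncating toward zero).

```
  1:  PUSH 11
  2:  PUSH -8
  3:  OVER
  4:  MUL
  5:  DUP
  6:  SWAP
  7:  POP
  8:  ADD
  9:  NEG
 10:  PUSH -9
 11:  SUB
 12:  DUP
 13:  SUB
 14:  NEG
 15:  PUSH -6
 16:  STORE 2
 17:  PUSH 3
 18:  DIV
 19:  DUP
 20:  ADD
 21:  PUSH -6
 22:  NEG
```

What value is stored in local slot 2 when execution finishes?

PUSH 11 → [11]
PUSH -8 → [11, -8]
OVER    → [11, -8, 11]
MUL     → [11, -88]
DUP     → [11, -88, -88]
SWAP    → [11, -88, -88]
POP     → [11, -88]
ADD     → [-77]
NEG     → [77]
PUSH -9 → [77, -9]
SUB     → [86]
DUP     → [86, 86]
SUB     → [0]
NEG     → [0]
PUSH -6 → [0, -6]
STORE 2 → [0]
PUSH 3  → [0, 3]
DIV     → [0]
DUP     → [0, 0]
ADD     → [0]
PUSH -6 → [0, -6]
NEG     → [0, 6]

-6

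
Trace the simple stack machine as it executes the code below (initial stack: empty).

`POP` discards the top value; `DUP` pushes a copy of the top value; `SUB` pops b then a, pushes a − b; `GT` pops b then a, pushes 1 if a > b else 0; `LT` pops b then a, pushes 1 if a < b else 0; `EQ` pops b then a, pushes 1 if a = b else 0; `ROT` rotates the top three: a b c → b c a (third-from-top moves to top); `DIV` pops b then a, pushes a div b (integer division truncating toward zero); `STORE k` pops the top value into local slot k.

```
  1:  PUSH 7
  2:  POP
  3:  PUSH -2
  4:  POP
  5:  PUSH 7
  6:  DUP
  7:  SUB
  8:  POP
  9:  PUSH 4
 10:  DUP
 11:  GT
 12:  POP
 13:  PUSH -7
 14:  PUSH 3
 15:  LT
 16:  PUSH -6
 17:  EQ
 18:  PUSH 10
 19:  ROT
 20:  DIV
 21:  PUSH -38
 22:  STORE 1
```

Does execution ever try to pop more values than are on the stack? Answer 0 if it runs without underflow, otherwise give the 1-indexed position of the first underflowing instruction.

19

PUSH 7  → [7]
POP     → []
PUSH -2 → [-2]
POP     → []
PUSH 7  → [7]
DUP     → [7, 7]
SUB     → [0]
POP     → []
PUSH 4  → [4]
DUP     → [4, 4]
GT      → [0]
POP     → []
PUSH -7 → [-7]
PUSH 3  → [-7, 3]
LT      → [1]
PUSH -6 → [1, -6]
EQ      → [0]
PUSH 10 → [0, 10]
ROT  — needs 3 operands, stack has 2 → underflow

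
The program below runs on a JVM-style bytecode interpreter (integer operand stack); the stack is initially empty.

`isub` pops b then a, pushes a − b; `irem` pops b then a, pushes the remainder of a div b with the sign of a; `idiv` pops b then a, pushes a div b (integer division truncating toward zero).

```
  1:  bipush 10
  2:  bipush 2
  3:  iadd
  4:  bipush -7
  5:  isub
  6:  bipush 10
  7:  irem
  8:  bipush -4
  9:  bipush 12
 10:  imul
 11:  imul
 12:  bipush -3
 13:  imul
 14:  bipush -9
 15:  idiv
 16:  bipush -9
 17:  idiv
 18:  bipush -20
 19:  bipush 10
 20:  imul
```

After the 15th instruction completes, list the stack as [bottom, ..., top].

[-144]

bipush 10 -> 10
bipush 2  -> 10 2
iadd      -> 12
bipush -7 -> 12 -7
isub      -> 19
bipush 10 -> 19 10
irem      -> 9
bipush -4 -> 9 -4
bipush 12 -> 9 -4 12
imul      -> 9 -48
imul      -> -432
bipush -3 -> -432 -3
imul      -> 1296
bipush -9 -> 1296 -9
idiv      -> -144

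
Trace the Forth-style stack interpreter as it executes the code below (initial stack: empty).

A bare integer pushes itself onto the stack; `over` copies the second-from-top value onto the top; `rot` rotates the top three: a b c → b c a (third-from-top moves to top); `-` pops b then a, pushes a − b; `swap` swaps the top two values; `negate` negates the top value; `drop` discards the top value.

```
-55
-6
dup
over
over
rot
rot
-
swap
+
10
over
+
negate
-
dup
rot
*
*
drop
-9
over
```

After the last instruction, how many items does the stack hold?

3

-55     -55
-6      -55 -6
dup     -55 -6 -6
over    -55 -6 -6 -6
over    -55 -6 -6 -6 -6
rot     -55 -6 -6 -6 -6
rot     -55 -6 -6 -6 -6
-       -55 -6 -6 0
swap    -55 -6 0 -6
+       -55 -6 -6
10      -55 -6 -6 10
over    -55 -6 -6 10 -6
+       -55 -6 -6 4
negate  -55 -6 -6 -4
-       -55 -6 -2
dup     -55 -6 -2 -2
rot     -55 -2 -2 -6
*       -55 -2 12
*       -55 -24
drop    -55
-9      -55 -9
over    -55 -9 -55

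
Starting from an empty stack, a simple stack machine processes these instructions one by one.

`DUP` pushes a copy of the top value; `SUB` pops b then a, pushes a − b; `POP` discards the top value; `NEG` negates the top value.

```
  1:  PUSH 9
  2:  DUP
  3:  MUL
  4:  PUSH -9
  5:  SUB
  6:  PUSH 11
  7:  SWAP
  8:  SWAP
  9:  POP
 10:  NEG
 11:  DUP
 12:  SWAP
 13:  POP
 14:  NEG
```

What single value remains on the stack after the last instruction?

PUSH 9  -> [9]
DUP     -> [9, 9]
MUL     -> [81]
PUSH -9 -> [81, -9]
SUB     -> [90]
PUSH 11 -> [90, 11]
SWAP    -> [11, 90]
SWAP    -> [90, 11]
POP     -> [90]
NEG     -> [-90]
DUP     -> [-90, -90]
SWAP    -> [-90, -90]
POP     -> [-90]
NEG     -> [90]

90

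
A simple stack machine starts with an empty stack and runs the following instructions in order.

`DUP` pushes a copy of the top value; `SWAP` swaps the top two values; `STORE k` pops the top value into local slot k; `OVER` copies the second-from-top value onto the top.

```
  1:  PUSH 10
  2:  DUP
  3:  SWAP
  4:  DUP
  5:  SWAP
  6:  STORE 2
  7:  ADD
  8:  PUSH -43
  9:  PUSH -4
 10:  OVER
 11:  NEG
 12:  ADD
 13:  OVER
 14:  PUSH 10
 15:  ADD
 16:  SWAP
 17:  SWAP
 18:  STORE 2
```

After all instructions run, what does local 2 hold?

PUSH 10  → [10]
DUP      → [10, 10]
SWAP     → [10, 10]
DUP      → [10, 10, 10]
SWAP     → [10, 10, 10]
STORE 2  → [10, 10]
ADD      → [20]
PUSH -43 → [20, -43]
PUSH -4  → [20, -43, -4]
OVER     → [20, -43, -4, -43]
NEG      → [20, -43, -4, 43]
ADD      → [20, -43, 39]
OVER     → [20, -43, 39, -43]
PUSH 10  → [20, -43, 39, -43, 10]
ADD      → [20, -43, 39, -33]
SWAP     → [20, -43, -33, 39]
SWAP     → [20, -43, 39, -33]
STORE 2  → [20, -43, 39]

-33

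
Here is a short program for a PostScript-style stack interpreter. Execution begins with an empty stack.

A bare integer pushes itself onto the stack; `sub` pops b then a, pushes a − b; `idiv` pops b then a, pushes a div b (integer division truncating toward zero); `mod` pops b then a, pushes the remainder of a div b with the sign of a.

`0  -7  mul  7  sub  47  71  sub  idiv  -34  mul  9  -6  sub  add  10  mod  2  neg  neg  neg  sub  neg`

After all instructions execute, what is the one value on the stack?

-7

0     0
-7    0 -7
mul   0
7     0 7
sub   -7
47    -7 47
71    -7 47 71
sub   -7 -24
idiv  0
-34   0 -34
mul   0
9     0 9
-6    0 9 -6
sub   0 15
add   15
10    15 10
mod   5
2     5 2
neg   5 -2
neg   5 2
neg   5 -2
sub   7
neg   -7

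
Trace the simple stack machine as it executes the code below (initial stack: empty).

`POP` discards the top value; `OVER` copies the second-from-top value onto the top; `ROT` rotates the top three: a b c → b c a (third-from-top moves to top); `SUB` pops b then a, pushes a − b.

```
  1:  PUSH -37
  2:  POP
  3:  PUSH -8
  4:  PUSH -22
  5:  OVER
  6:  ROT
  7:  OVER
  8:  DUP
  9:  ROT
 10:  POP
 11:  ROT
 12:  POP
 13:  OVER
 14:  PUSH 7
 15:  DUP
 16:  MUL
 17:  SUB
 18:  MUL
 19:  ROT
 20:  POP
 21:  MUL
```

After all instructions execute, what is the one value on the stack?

PUSH -37 → -37
POP      → (empty)
PUSH -8  → -8
PUSH -22 → -8 -22
OVER     → -8 -22 -8
ROT      → -22 -8 -8
OVER     → -22 -8 -8 -8
DUP      → -22 -8 -8 -8 -8
ROT      → -22 -8 -8 -8 -8
POP      → -22 -8 -8 -8
ROT      → -22 -8 -8 -8
POP      → -22 -8 -8
OVER     → -22 -8 -8 -8
PUSH 7   → -22 -8 -8 -8 7
DUP      → -22 -8 -8 -8 7 7
MUL      → -22 -8 -8 -8 49
SUB      → -22 -8 -8 -57
MUL      → -22 -8 456
ROT      → -8 456 -22
POP      → -8 456
MUL      → -3648

-3648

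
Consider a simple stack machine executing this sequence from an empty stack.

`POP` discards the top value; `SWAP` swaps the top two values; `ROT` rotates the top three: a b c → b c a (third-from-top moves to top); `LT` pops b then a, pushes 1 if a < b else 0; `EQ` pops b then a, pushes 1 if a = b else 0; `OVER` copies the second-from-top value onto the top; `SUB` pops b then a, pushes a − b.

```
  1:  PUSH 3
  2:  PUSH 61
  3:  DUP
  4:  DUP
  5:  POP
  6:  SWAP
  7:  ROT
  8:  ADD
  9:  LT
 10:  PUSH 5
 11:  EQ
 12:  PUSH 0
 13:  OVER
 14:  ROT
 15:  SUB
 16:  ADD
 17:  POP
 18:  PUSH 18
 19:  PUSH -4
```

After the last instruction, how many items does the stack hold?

2

PUSH 3  → 3
PUSH 61 → 3 61
DUP     → 3 61 61
DUP     → 3 61 61 61
POP     → 3 61 61
SWAP    → 3 61 61
ROT     → 61 61 3
ADD     → 61 64
LT      → 1
PUSH 5  → 1 5
EQ      → 0
PUSH 0  → 0 0
OVER    → 0 0 0
ROT     → 0 0 0
SUB     → 0 0
ADD     → 0
POP     → (empty)
PUSH 18 → 18
PUSH -4 → 18 -4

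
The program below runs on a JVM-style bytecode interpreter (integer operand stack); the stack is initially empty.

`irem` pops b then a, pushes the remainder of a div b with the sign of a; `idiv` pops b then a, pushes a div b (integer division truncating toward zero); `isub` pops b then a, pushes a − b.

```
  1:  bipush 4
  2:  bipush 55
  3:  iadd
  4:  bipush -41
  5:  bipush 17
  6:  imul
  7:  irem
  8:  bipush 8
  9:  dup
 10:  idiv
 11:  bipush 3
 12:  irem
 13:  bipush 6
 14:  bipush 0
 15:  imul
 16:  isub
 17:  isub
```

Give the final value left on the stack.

58

bipush 4   → 4
bipush 55  → 4 55
iadd       → 59
bipush -41 → 59 -41
bipush 17  → 59 -41 17
imul       → 59 -697
irem       → 59
bipush 8   → 59 8
dup        → 59 8 8
idiv       → 59 1
bipush 3   → 59 1 3
irem       → 59 1
bipush 6   → 59 1 6
bipush 0   → 59 1 6 0
imul       → 59 1 0
isub       → 59 1
isub       → 58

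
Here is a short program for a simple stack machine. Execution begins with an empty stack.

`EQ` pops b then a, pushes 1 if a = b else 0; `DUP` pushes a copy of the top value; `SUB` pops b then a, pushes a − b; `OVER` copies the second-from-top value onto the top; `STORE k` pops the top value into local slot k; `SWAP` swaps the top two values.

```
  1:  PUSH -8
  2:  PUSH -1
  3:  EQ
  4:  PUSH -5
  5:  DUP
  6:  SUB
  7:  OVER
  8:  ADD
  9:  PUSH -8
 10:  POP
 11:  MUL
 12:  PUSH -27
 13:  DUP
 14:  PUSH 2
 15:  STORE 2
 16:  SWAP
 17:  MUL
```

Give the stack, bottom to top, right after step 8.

PUSH -8 → -8
PUSH -1 → -8 -1
EQ      → 0
PUSH -5 → 0 -5
DUP     → 0 -5 -5
SUB     → 0 0
OVER    → 0 0 0
ADD     → 0 0

[0, 0]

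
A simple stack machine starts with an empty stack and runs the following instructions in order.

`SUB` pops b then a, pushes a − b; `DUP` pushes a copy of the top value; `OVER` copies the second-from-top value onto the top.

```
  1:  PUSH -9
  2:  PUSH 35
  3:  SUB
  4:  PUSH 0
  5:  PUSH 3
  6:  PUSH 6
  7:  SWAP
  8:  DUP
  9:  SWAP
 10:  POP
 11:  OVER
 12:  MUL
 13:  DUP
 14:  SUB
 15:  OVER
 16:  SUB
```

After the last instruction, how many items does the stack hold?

4

PUSH -9 -> [-9]
PUSH 35 -> [-9, 35]
SUB     -> [-44]
PUSH 0  -> [-44, 0]
PUSH 3  -> [-44, 0, 3]
PUSH 6  -> [-44, 0, 3, 6]
SWAP    -> [-44, 0, 6, 3]
DUP     -> [-44, 0, 6, 3, 3]
SWAP    -> [-44, 0, 6, 3, 3]
POP     -> [-44, 0, 6, 3]
OVER    -> [-44, 0, 6, 3, 6]
MUL     -> [-44, 0, 6, 18]
DUP     -> [-44, 0, 6, 18, 18]
SUB     -> [-44, 0, 6, 0]
OVER    -> [-44, 0, 6, 0, 6]
SUB     -> [-44, 0, 6, -6]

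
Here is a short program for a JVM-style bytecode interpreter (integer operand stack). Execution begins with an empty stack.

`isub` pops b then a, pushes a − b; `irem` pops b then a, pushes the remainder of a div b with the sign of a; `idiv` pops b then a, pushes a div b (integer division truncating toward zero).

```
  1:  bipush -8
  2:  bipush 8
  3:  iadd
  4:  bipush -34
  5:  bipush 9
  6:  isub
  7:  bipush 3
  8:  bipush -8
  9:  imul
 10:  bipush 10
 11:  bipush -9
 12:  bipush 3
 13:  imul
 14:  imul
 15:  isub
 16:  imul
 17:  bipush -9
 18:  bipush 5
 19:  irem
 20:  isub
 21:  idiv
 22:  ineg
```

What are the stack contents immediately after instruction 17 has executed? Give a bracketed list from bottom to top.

[0, -10578, -9]

bipush -8  : [-8]
bipush 8   : [-8, 8]
iadd       : [0]
bipush -34 : [0, -34]
bipush 9   : [0, -34, 9]
isub       : [0, -43]
bipush 3   : [0, -43, 3]
bipush -8  : [0, -43, 3, -8]
imul       : [0, -43, -24]
bipush 10  : [0, -43, -24, 10]
bipush -9  : [0, -43, -24, 10, -9]
bipush 3   : [0, -43, -24, 10, -9, 3]
imul       : [0, -43, -24, 10, -27]
imul       : [0, -43, -24, -270]
isub       : [0, -43, 246]
imul       : [0, -10578]
bipush -9  : [0, -10578, -9]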